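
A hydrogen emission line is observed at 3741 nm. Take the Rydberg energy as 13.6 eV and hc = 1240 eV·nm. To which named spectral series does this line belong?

Pfund

ΔE = 1240/3741 = 0.3315 eV.
This matches 13.6 × (1/5² − 1/8²), so n_f = 5: the Pfund series.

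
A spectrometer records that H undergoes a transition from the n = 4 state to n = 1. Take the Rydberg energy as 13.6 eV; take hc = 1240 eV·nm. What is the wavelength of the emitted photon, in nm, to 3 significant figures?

ΔE = 13.60 × (1/1² − 1/4²) = 13.60 × 0.9375 = 12.75 eV.
λ = hc/ΔE = 1240 / 12.75 = 97.3 nm.

97.3 nm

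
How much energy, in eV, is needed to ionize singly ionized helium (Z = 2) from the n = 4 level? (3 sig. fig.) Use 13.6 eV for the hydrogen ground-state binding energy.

3.40 eV

E_n = −13.6 Z²/n² = −54.40/n² eV for Z = 2.
E_4 = −54.40/16 = −3.40 eV, so ionization (to E = 0) requires 3.40 eV.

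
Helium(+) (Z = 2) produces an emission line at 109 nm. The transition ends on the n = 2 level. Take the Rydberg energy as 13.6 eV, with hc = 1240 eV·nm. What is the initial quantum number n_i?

The photon energy is ΔE = hc/λ = 1240 / 109 = 11.38 eV.
With Z = 2, ΔE = 54.40 × (1/n_f² − 1/n_i²), so 1/n_f² − 1/n_i² = 0.2091.
With n_f = 2: 1/n_i² = 1/4 − 0.2091 = 0.04088, so n_i ≈ 4.95.

n_i = 5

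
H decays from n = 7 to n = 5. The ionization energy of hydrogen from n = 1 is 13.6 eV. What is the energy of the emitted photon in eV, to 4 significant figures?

E_7 = −13.60/49 = −0.2776 eV and E_5 = −13.60/25 = −0.5440 eV.
The photon energy is |E_7 − E_5| = 0.2664 eV.

0.2664 eV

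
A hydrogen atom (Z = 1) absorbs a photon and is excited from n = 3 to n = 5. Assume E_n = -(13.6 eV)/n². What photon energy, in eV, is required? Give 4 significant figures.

0.9671 eV

E_5 = −13.60/25 = −0.5440 eV and E_3 = −13.60/9 = −1.511 eV.
The photon energy is |E_5 − E_3| = 0.9671 eV.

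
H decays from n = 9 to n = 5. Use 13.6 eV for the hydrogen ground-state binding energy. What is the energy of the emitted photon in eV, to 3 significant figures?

E_9 = −13.60/81 = −0.1679 eV and E_5 = −13.60/25 = −0.5440 eV.
The photon energy is |E_9 − E_5| = 0.376 eV.

0.376 eV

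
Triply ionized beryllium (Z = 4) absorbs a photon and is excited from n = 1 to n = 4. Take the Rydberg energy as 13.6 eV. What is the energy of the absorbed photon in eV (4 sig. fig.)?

The Bohr energies scale as Z², so for Z = 4: E_n = −217.6/n² eV.
E_4 = −217.6/16 = −13.60 eV and E_1 = −217.6/1 = −217.6 eV.
The photon energy is |E_4 − E_1| = 204.0 eV.

204.0 eV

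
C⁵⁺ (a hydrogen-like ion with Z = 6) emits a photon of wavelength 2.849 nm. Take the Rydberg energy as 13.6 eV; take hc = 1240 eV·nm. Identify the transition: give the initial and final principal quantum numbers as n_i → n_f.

n_i = 3, n_f = 1

The photon energy is ΔE = hc/λ = 1240 / 2.849 = 435.2 eV.
With Z = 6, ΔE = 489.6 × (1/n_f² − 1/n_i²), so 1/n_f² − 1/n_i² = 0.8890.
Trying n_f = 1 gives 1/n_i² = 0.1110, i.e. n_i ≈ 3; this pair matches.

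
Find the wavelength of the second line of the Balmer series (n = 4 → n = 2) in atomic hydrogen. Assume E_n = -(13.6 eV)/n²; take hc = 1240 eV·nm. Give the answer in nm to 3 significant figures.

The Balmer series terminates on n_f = 2; the second line has n_i = 2+2 = 4.
ΔE = 13.60 × (1/2² − 1/4²) = 2.550 eV.
λ = 1240 / 2.550 = 486 nm.

486 nm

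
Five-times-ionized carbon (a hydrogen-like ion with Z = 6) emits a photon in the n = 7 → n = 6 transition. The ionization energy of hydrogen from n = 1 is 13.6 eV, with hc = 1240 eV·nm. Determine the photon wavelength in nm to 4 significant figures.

For Z = 6 the level energies scale as Z², so the effective Rydberg energy is 13.6 × 36 = 489.6 eV.
ΔE = 489.6 × (1/6² − 1/7²) = 489.6 × 0.007370 = 3.608 eV.
λ = hc/ΔE = 1240 / 3.608 = 343.7 nm.

343.7 nm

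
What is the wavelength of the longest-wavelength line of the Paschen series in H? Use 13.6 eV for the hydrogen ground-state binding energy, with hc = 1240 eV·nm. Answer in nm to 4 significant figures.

1876 nm

The Paschen series terminates on n_f = 3; the first line has n_i = 3+1 = 4.
ΔE = 13.60 × (1/3² − 1/4²) = 0.6611 eV.
λ = 1240 / 0.6611 = 1876 nm.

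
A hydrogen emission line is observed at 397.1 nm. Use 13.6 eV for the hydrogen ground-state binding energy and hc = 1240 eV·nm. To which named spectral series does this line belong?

ΔE = 1240/397.1 = 3.123 eV.
This matches 13.6 × (1/2² − 1/7²), so n_f = 2: the Balmer series.

Balmer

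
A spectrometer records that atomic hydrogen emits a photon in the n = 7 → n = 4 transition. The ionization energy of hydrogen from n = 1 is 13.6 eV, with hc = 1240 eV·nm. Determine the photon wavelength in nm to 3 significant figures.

2170 nm

ΔE = 13.60 × (1/4² − 1/7²) = 13.60 × 0.04209 = 0.5724 eV.
λ = hc/ΔE = 1240 / 0.5724 = 2170 nm.
This line belongs to the Brackett series.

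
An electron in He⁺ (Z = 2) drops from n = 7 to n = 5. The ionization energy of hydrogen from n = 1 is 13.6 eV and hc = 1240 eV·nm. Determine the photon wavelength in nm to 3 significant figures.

1160 nm

For Z = 2 the level energies scale as Z², so the effective Rydberg energy is 13.6 × 4 = 54.40 eV.
ΔE = 54.40 × (1/5² − 1/7²) = 54.40 × 0.01959 = 1.066 eV.
λ = hc/ΔE = 1240 / 1.066 = 1160 nm.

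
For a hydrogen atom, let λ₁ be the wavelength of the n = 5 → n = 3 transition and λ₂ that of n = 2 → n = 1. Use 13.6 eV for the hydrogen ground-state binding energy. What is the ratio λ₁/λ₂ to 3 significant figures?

λ ∝ 1/ΔE ∝ 1/(1/n_f² − 1/n_i²), and the Z² and hc factors cancel in the ratio.
λ₁/λ₂ = (1/1² − 1/2²)/(1/3² − 1/5²) = 0.7500/0.07111 = 10.5.

10.5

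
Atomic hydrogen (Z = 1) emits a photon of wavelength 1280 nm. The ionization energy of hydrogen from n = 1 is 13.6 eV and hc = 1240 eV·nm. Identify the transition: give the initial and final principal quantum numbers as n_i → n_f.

The photon energy is ΔE = hc/λ = 1240 / 1280 = 0.9688 eV.
With Z = 1, ΔE = 13.60 × (1/n_f² − 1/n_i²), so 1/n_f² − 1/n_i² = 0.07123.
Trying n_f = 3 gives 1/n_i² = 0.03988, i.e. n_i ≈ 5; this pair matches.

n_i = 5, n_f = 3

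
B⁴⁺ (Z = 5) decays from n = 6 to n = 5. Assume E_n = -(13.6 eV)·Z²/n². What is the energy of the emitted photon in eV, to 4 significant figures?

4.156 eV

The Bohr energies scale as Z², so for Z = 5: E_n = −340.0/n² eV.
E_6 = −340.0/36 = −9.444 eV and E_5 = −340.0/25 = −13.60 eV.
The photon energy is |E_6 − E_5| = 4.156 eV.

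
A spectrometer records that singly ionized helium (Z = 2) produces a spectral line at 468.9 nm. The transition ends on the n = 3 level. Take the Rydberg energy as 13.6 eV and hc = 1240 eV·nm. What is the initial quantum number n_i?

n_i = 4

The photon energy is ΔE = hc/λ = 1240 / 468.9 = 2.644 eV.
With Z = 2, ΔE = 54.40 × (1/n_f² − 1/n_i²), so 1/n_f² − 1/n_i² = 0.04861.
With n_f = 3: 1/n_i² = 1/9 − 0.04861 = 0.06250, so n_i ≈ 4.00.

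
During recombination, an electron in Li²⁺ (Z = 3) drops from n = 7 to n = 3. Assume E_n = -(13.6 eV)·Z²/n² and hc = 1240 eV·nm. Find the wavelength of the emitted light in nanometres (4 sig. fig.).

111.7 nm

For Z = 3 the level energies scale as Z², so the effective Rydberg energy is 13.6 × 9 = 122.4 eV.
ΔE = 122.4 × (1/3² − 1/7²) = 122.4 × 0.09070 = 11.10 eV.
λ = hc/ΔE = 1240 / 11.10 = 111.7 nm.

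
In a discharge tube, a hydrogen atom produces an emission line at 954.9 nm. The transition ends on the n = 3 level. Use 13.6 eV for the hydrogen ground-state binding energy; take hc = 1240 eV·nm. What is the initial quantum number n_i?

The photon energy is ΔE = hc/λ = 1240 / 954.9 = 1.299 eV.
With Z = 1, ΔE = 13.60 × (1/n_f² − 1/n_i²), so 1/n_f² − 1/n_i² = 0.09548.
With n_f = 3: 1/n_i² = 1/9 − 0.09548 = 0.01563, so n_i ≈ 8.00.

n_i = 8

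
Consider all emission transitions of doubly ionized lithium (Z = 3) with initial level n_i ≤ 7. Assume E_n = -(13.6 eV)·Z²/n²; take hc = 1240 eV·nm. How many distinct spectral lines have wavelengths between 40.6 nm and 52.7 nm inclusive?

3

Enumerate all n_i → n_f pairs with 1 ≤ n_f < n_i ≤ 7 and compute λ = 1240 / [13.6·9·(1/n_f² − 1/n_i²)].
Lines falling in [40.6, 52.7] nm: 7→2 (44.12 nm), 6→2 (45.59 nm), 5→2 (48.24 nm).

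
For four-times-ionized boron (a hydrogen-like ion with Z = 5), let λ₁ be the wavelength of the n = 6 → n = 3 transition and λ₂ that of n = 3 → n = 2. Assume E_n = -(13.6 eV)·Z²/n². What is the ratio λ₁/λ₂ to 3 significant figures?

1.67

λ ∝ 1/ΔE ∝ 1/(1/n_f² − 1/n_i²), and the Z² and hc factors cancel in the ratio.
λ₁/λ₂ = (1/2² − 1/3²)/(1/3² − 1/6²) = 0.1389/0.08333 = 1.67.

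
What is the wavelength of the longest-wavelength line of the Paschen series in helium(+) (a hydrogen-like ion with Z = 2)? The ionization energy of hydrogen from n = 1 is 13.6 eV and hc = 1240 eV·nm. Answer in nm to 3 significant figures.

469 nm

The Paschen series terminates on n_f = 3; the first line has n_i = 3+1 = 4.
ΔE = 54.40 × (1/3² − 1/4²) = 2.644 eV.
λ = 1240 / 2.644 = 469 nm.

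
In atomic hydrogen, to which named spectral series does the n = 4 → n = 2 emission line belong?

The series is set by the lower level: n_f = 2 is the Balmer series.

Balmer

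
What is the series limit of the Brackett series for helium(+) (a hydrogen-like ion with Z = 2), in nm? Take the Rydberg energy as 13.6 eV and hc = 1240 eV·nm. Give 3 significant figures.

The Brackett series has lower level n_f = 4; the series limit corresponds to n_i → ∞.
ΔE_max = 13.6 × 4 / 4² = 3.400 eV.
λ_min = 1240 / 3.400 = 365 nm.

365 nm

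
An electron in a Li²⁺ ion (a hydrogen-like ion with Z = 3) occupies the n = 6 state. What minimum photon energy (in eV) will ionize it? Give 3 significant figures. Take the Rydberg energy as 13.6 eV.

3.40 eV

E_n = −13.6 Z²/n² = −122.4/n² eV for Z = 3.
E_6 = −122.4/36 = −3.40 eV, so ionization (to E = 0) requires 3.40 eV.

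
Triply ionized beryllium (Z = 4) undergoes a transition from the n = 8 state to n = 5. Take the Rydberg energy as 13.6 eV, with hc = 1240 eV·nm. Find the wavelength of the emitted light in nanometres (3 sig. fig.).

234 nm

For Z = 4 the level energies scale as Z², so the effective Rydberg energy is 13.6 × 16 = 217.6 eV.
ΔE = 217.6 × (1/5² − 1/8²) = 217.6 × 0.02438 = 5.304 eV.
λ = hc/ΔE = 1240 / 5.304 = 234 nm.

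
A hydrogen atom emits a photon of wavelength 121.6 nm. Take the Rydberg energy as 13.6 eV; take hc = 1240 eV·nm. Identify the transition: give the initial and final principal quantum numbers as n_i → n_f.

The photon energy is ΔE = hc/λ = 1240 / 121.6 = 10.20 eV.
With Z = 1, ΔE = 13.60 × (1/n_f² − 1/n_i²), so 1/n_f² − 1/n_i² = 0.7498.
Trying n_f = 1 gives 1/n_i² = 0.2502, i.e. n_i ≈ 2; this pair matches.

n_i = 2, n_f = 1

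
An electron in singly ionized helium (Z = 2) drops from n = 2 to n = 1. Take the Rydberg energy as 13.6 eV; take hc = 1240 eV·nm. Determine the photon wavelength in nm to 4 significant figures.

For Z = 2 the level energies scale as Z², so the effective Rydberg energy is 13.6 × 4 = 54.40 eV.
ΔE = 54.40 × (1/1² − 1/2²) = 54.40 × 0.7500 = 40.80 eV.
λ = hc/ΔE = 1240 / 40.80 = 30.39 nm.

30.39 nm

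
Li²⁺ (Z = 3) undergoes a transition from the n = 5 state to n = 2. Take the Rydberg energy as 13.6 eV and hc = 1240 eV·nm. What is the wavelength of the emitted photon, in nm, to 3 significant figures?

For Z = 3 the level energies scale as Z², so the effective Rydberg energy is 13.6 × 9 = 122.4 eV.
ΔE = 122.4 × (1/2² − 1/5²) = 122.4 × 0.2100 = 25.70 eV.
λ = hc/ΔE = 1240 / 25.70 = 48.2 nm.

48.2 nm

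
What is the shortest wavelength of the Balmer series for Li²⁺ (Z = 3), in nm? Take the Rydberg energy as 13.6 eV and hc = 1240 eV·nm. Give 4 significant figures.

The Balmer series has lower level n_f = 2; the series limit corresponds to n_i → ∞.
ΔE_max = 13.6 × 9 / 2² = 30.60 eV.
λ_min = 1240 / 30.60 = 40.52 nm.

40.52 nm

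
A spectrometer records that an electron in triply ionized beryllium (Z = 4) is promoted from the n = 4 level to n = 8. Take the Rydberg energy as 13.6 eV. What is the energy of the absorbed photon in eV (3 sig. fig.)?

10.2 eV

The Bohr energies scale as Z², so for Z = 4: E_n = −217.6/n² eV.
E_8 = −217.6/64 = −3.400 eV and E_4 = −217.6/16 = −13.60 eV.
The photon energy is |E_8 − E_4| = 10.2 eV.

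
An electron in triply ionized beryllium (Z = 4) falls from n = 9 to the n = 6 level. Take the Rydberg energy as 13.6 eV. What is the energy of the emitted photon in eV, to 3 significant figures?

The Bohr energies scale as Z², so for Z = 4: E_n = −217.6/n² eV.
E_9 = −217.6/81 = −2.686 eV and E_6 = −217.6/36 = −6.044 eV.
The photon energy is |E_9 − E_6| = 3.36 eV.

3.36 eV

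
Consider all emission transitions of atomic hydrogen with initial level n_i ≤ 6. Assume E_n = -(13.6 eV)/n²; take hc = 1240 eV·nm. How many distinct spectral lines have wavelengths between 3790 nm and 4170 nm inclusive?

1

Enumerate all n_i → n_f pairs with 1 ≤ n_f < n_i ≤ 6 and compute λ = 1240 / [13.6·1·(1/n_f² − 1/n_i²)].
Lines falling in [3790, 4170] nm: 5→4 (4052 nm).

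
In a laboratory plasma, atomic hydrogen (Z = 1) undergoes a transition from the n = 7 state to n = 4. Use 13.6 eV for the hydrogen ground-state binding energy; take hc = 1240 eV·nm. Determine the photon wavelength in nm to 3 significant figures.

2170 nm

ΔE = 13.60 × (1/4² − 1/7²) = 13.60 × 0.04209 = 0.5724 eV.
λ = hc/ΔE = 1240 / 0.5724 = 2170 nm.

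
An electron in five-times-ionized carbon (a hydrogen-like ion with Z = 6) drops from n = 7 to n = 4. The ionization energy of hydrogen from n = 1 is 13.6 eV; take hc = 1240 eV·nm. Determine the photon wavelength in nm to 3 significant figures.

60.2 nm

For Z = 6 the level energies scale as Z², so the effective Rydberg energy is 13.6 × 36 = 489.6 eV.
ΔE = 489.6 × (1/4² − 1/7²) = 489.6 × 0.04209 = 20.61 eV.
λ = hc/ΔE = 1240 / 20.61 = 60.2 nm.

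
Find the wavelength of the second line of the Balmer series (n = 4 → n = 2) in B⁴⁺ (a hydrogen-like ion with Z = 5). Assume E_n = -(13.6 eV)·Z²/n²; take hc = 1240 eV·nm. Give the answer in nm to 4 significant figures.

The Balmer series terminates on n_f = 2; the second line has n_i = 2+2 = 4.
ΔE = 340.0 × (1/2² − 1/4²) = 63.75 eV.
λ = 1240 / 63.75 = 19.45 nm.

19.45 nm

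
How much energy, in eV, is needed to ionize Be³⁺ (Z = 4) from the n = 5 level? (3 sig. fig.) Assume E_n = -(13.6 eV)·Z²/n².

E_n = −13.6 Z²/n² = −217.6/n² eV for Z = 4.
E_5 = −217.6/25 = −8.70 eV, so ionization (to E = 0) requires 8.70 eV.

8.70 eV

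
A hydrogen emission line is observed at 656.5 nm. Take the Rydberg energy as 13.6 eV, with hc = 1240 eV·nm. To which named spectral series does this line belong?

Balmer

ΔE = 1240/656.5 = 1.889 eV.
This matches 13.6 × (1/2² − 1/3²), so n_f = 2: the Balmer series.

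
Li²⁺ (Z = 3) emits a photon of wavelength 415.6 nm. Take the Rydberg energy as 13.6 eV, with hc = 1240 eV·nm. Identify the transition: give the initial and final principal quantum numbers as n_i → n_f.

n_i = 8, n_f = 5

The photon energy is ΔE = hc/λ = 1240 / 415.6 = 2.984 eV.
With Z = 3, ΔE = 122.4 × (1/n_f² − 1/n_i²), so 1/n_f² − 1/n_i² = 0.02438.
Trying n_f = 5 gives 1/n_i² = 0.01562, i.e. n_i ≈ 8; this pair matches.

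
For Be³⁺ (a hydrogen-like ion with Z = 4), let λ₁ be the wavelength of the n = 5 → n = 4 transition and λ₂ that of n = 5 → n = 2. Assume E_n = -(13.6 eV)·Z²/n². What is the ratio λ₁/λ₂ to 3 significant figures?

9.33

λ ∝ 1/ΔE ∝ 1/(1/n_f² − 1/n_i²), and the Z² and hc factors cancel in the ratio.
λ₁/λ₂ = (1/2² − 1/5²)/(1/4² − 1/5²) = 0.2100/0.02250 = 9.33.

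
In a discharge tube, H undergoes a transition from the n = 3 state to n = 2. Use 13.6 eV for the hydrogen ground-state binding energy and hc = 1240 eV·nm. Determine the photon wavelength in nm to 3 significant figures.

ΔE = 13.60 × (1/2² − 1/3²) = 13.60 × 0.1389 = 1.889 eV.
λ = hc/ΔE = 1240 / 1.889 = 656 nm.

656 nm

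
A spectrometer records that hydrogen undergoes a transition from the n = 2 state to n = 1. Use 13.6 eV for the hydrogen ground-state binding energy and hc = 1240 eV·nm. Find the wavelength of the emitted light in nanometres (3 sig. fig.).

122 nm

ΔE = 13.60 × (1/1² − 1/2²) = 13.60 × 0.7500 = 10.20 eV.
λ = hc/ΔE = 1240 / 10.20 = 122 nm.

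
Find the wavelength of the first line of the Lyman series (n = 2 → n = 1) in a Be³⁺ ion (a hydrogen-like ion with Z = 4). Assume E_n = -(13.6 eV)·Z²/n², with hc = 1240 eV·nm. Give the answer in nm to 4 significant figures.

7.598 nm

The Lyman series terminates on n_f = 1; the first line has n_i = 1+1 = 2.
ΔE = 217.6 × (1/1² − 1/2²) = 163.2 eV.
λ = 1240 / 163.2 = 7.598 nm.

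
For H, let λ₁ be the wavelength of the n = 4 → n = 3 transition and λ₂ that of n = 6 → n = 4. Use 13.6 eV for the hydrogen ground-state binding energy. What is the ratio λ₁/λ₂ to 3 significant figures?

0.714

λ ∝ 1/ΔE ∝ 1/(1/n_f² − 1/n_i²), and the Z² and hc factors cancel in the ratio.
λ₁/λ₂ = (1/4² − 1/6²)/(1/3² − 1/4²) = 0.03472/0.04861 = 0.714.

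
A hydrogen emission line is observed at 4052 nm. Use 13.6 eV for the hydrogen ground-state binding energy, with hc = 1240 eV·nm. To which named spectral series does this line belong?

ΔE = 1240/4052 = 0.3060 eV.
This matches 13.6 × (1/4² − 1/5²), so n_f = 4: the Brackett series.

Brackett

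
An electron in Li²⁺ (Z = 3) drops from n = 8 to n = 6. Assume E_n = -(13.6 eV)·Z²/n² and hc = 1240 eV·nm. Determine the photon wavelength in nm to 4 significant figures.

833.6 nm

For Z = 3 the level energies scale as Z², so the effective Rydberg energy is 13.6 × 9 = 122.4 eV.
ΔE = 122.4 × (1/6² − 1/8²) = 122.4 × 0.01215 = 1.488 eV.
λ = hc/ΔE = 1240 / 1.488 = 833.6 nm.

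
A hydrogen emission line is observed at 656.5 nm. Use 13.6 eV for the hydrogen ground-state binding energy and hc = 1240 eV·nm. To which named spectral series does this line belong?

ΔE = 1240/656.5 = 1.889 eV.
This matches 13.6 × (1/2² − 1/3²), so n_f = 2: the Balmer series.

Balmer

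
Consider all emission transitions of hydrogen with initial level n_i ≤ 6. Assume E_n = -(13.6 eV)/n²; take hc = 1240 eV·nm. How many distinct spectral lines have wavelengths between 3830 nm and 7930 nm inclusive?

2

Enumerate all n_i → n_f pairs with 1 ≤ n_f < n_i ≤ 6 and compute λ = 1240 / [13.6·1·(1/n_f² − 1/n_i²)].
Lines falling in [3830, 7930] nm: 5→4 (4052 nm), 6→5 (7460 nm).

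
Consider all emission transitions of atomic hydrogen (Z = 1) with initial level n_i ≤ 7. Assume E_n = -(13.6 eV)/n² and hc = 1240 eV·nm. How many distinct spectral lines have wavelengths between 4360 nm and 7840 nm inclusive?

2

Enumerate all n_i → n_f pairs with 1 ≤ n_f < n_i ≤ 7 and compute λ = 1240 / [13.6·1·(1/n_f² − 1/n_i²)].
Lines falling in [4360, 7840] nm: 7→5 (4654 nm), 6→5 (7460 nm).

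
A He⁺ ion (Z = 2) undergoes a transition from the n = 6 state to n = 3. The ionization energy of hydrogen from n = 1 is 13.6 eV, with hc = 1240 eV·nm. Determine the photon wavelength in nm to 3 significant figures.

274 nm

For Z = 2 the level energies scale as Z², so the effective Rydberg energy is 13.6 × 4 = 54.40 eV.
ΔE = 54.40 × (1/3² − 1/6²) = 54.40 × 0.08333 = 4.533 eV.
λ = hc/ΔE = 1240 / 4.533 = 274 nm.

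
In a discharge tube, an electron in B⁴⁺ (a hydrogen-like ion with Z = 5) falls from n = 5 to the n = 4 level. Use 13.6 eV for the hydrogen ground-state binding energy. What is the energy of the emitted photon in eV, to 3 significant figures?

The Bohr energies scale as Z², so for Z = 5: E_n = −340.0/n² eV.
E_5 = −340.0/25 = −13.60 eV and E_4 = −340.0/16 = −21.25 eV.
The photon energy is |E_5 − E_4| = 7.65 eV.

7.65 eV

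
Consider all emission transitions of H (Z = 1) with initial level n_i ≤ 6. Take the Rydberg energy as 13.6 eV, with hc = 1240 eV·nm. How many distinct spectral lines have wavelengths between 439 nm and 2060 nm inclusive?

Enumerate all n_i → n_f pairs with 1 ≤ n_f < n_i ≤ 6 and compute λ = 1240 / [13.6·1·(1/n_f² − 1/n_i²)].
Lines falling in [439, 2060] nm: 4→2 (486.3 nm), 3→2 (656.5 nm), 6→3 (1094 nm), 5→3 (1282 nm), 4→3 (1876 nm).

5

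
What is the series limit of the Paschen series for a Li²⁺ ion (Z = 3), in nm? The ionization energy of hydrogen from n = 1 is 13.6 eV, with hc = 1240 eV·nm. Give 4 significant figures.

The Paschen series has lower level n_f = 3; the series limit corresponds to n_i → ∞.
ΔE_max = 13.6 × 9 / 3² = 13.60 eV.
λ_min = 1240 / 13.60 = 91.18 nm.

91.18 nm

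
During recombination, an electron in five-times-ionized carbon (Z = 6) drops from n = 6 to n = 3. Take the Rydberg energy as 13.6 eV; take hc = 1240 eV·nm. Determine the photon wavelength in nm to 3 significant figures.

For Z = 6 the level energies scale as Z², so the effective Rydberg energy is 13.6 × 36 = 489.6 eV.
ΔE = 489.6 × (1/3² − 1/6²) = 489.6 × 0.08333 = 40.80 eV.
λ = hc/ΔE = 1240 / 40.80 = 30.4 nm.

30.4 nm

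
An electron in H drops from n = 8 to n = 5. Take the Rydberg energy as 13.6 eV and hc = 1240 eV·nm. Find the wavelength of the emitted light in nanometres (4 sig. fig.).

ΔE = 13.60 × (1/5² − 1/8²) = 13.60 × 0.02438 = 0.3315 eV.
λ = hc/ΔE = 1240 / 0.3315 = 3741 nm.
This line belongs to the Pfund series.

3741 nm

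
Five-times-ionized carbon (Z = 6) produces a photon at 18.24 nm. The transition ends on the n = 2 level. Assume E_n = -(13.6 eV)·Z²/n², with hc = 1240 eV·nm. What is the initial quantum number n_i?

The photon energy is ΔE = hc/λ = 1240 / 18.24 = 67.98 eV.
With Z = 6, ΔE = 489.6 × (1/n_f² − 1/n_i²), so 1/n_f² − 1/n_i² = 0.1389.
With n_f = 2: 1/n_i² = 1/4 − 0.1389 = 0.1111, so n_i ≈ 3.00.

n_i = 3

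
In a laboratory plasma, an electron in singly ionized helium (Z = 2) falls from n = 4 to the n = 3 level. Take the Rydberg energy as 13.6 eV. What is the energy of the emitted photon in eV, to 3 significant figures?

2.64 eV

The Bohr energies scale as Z², so for Z = 2: E_n = −54.40/n² eV.
E_4 = −54.40/16 = −3.400 eV and E_3 = −54.40/9 = −6.044 eV.
The photon energy is |E_4 − E_3| = 2.64 eV.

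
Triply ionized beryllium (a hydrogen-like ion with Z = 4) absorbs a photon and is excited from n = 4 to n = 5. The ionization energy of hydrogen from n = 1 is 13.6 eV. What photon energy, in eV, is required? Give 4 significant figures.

4.896 eV

The Bohr energies scale as Z², so for Z = 4: E_n = −217.6/n² eV.
E_5 = −217.6/25 = −8.704 eV and E_4 = −217.6/16 = −13.60 eV.
The photon energy is |E_5 − E_4| = 4.896 eV.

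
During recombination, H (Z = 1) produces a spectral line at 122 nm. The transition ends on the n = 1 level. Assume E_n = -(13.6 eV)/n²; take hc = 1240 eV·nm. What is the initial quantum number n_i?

n_i = 2

The photon energy is ΔE = hc/λ = 1240 / 122 = 10.16 eV.
With Z = 1, ΔE = 13.60 × (1/n_f² − 1/n_i²), so 1/n_f² − 1/n_i² = 0.7473.
With n_f = 1: 1/n_i² = 1/1 − 0.7473 = 0.2527, so n_i ≈ 1.99.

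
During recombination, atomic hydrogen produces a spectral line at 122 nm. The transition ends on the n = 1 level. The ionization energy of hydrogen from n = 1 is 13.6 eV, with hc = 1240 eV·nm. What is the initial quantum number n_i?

The photon energy is ΔE = hc/λ = 1240 / 122 = 10.16 eV.
With Z = 1, ΔE = 13.60 × (1/n_f² − 1/n_i²), so 1/n_f² − 1/n_i² = 0.7473.
With n_f = 1: 1/n_i² = 1/1 − 0.7473 = 0.2527, so n_i ≈ 1.99.

n_i = 2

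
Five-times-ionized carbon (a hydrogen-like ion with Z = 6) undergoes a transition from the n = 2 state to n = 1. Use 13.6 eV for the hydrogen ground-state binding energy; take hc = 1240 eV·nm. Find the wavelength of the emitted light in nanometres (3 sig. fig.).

3.38 nm

For Z = 6 the level energies scale as Z², so the effective Rydberg energy is 13.6 × 36 = 489.6 eV.
ΔE = 489.6 × (1/1² − 1/2²) = 489.6 × 0.7500 = 367.2 eV.
λ = hc/ΔE = 1240 / 367.2 = 3.38 nm.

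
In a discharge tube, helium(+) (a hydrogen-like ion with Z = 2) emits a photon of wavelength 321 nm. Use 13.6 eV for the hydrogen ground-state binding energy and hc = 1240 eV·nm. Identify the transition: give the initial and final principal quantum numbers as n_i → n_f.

n_i = 5, n_f = 3

The photon energy is ΔE = hc/λ = 1240 / 321 = 3.863 eV.
With Z = 2, ΔE = 54.40 × (1/n_f² − 1/n_i²), so 1/n_f² − 1/n_i² = 0.07101.
Trying n_f = 3 gives 1/n_i² = 0.04010, i.e. n_i ≈ 5; this pair matches.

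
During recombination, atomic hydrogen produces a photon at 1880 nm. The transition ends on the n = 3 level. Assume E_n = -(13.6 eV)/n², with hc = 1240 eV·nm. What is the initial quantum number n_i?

The photon energy is ΔE = hc/λ = 1240 / 1880 = 0.6596 eV.
With Z = 1, ΔE = 13.60 × (1/n_f² − 1/n_i²), so 1/n_f² − 1/n_i² = 0.04850.
With n_f = 3: 1/n_i² = 1/9 − 0.04850 = 0.06261, so n_i ≈ 4.00.

n_i = 4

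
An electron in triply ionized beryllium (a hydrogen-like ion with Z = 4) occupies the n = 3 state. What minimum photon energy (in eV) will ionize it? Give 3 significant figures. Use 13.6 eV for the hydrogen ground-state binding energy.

E_n = −13.6 Z²/n² = −217.6/n² eV for Z = 4.
E_3 = −217.6/9 = −24.2 eV, so ionization (to E = 0) requires 24.2 eV.

24.2 eV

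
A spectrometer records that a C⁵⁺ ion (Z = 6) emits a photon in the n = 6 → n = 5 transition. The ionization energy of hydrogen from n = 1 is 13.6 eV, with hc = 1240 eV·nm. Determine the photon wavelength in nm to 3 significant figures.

207 nm

For Z = 6 the level energies scale as Z², so the effective Rydberg energy is 13.6 × 36 = 489.6 eV.
ΔE = 489.6 × (1/5² − 1/6²) = 489.6 × 0.01222 = 5.984 eV.
λ = hc/ΔE = 1240 / 5.984 = 207 nm.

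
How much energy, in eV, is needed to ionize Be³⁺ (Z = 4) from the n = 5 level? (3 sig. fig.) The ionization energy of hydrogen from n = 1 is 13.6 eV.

E_n = −13.6 Z²/n² = −217.6/n² eV for Z = 4.
E_5 = −217.6/25 = −8.70 eV, so ionization (to E = 0) requires 8.70 eV.

8.70 eV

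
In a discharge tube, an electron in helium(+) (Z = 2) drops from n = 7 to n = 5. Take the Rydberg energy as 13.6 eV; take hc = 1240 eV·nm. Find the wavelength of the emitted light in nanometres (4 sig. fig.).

1163 nm

For Z = 2 the level energies scale as Z², so the effective Rydberg energy is 13.6 × 4 = 54.40 eV.
ΔE = 54.40 × (1/5² − 1/7²) = 54.40 × 0.01959 = 1.066 eV.
λ = hc/ΔE = 1240 / 1.066 = 1163 nm.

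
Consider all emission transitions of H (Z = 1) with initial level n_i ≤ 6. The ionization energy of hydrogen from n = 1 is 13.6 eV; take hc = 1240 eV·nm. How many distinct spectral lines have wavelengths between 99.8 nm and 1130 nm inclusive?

7

Enumerate all n_i → n_f pairs with 1 ≤ n_f < n_i ≤ 6 and compute λ = 1240 / [13.6·1·(1/n_f² − 1/n_i²)].
Lines falling in [99.8, 1130] nm: 3→1 (102.6 nm), 2→1 (121.6 nm), 6→2 (410.3 nm), 5→2 (434.2 nm), 4→2 (486.3 nm), 3→2 (656.5 nm), 6→3 (1094 nm).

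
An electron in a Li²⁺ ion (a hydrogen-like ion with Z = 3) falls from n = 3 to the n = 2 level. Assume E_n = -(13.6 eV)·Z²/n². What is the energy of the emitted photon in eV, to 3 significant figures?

The Bohr energies scale as Z², so for Z = 3: E_n = −122.4/n² eV.
E_3 = −122.4/9 = −13.60 eV and E_2 = −122.4/4 = −30.60 eV.
The photon energy is |E_3 − E_2| = 17.0 eV.

17.0 eV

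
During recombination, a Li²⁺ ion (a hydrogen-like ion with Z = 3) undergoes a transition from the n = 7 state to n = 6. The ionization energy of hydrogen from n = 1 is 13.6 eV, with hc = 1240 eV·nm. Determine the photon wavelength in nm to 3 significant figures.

For Z = 3 the level energies scale as Z², so the effective Rydberg energy is 13.6 × 9 = 122.4 eV.
ΔE = 122.4 × (1/6² − 1/7²) = 122.4 × 0.007370 = 0.9020 eV.
λ = hc/ΔE = 1240 / 0.9020 = 1370 nm.

1370 nm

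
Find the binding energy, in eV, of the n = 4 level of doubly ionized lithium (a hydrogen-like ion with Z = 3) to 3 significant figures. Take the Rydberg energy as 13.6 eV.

E_n = −13.6 Z²/n² = −122.4/n² eV for Z = 3.
E_4 = −122.4/16 = −7.65 eV, so ionization (to E = 0) requires 7.65 eV.

7.65 eV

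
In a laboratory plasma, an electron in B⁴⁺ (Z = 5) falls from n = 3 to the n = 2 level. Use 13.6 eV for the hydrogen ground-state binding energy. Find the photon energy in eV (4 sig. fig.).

The Bohr energies scale as Z², so for Z = 5: E_n = −340.0/n² eV.
E_3 = −340.0/9 = −37.78 eV and E_2 = −340.0/4 = −85.00 eV.
The photon energy is |E_3 − E_2| = 47.22 eV.

47.22 eV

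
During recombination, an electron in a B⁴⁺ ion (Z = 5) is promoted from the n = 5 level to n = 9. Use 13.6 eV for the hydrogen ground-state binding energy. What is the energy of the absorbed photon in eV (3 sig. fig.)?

9.40 eV

The Bohr energies scale as Z², so for Z = 5: E_n = −340.0/n² eV.
E_9 = −340.0/81 = −4.198 eV and E_5 = −340.0/25 = −13.60 eV.
The photon energy is |E_9 − E_5| = 9.40 eV.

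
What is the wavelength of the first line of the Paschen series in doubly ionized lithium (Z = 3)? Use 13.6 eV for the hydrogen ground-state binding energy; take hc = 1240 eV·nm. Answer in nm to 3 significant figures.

208 nm

The Paschen series terminates on n_f = 3; the first line has n_i = 3+1 = 4.
ΔE = 122.4 × (1/3² − 1/4²) = 5.950 eV.
λ = 1240 / 5.950 = 208 nm.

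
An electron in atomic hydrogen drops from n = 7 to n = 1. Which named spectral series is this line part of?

The series is set by the lower level: n_f = 1 is the Lyman series.

Lyman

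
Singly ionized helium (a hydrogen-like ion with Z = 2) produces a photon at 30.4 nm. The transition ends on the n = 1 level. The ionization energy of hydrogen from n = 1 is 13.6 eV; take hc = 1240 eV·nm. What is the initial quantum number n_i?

The photon energy is ΔE = hc/λ = 1240 / 30.4 = 40.79 eV.
With Z = 2, ΔE = 54.40 × (1/n_f² − 1/n_i²), so 1/n_f² − 1/n_i² = 0.7498.
With n_f = 1: 1/n_i² = 1/1 − 0.7498 = 0.2502, so n_i ≈ 2.00.

n_i = 2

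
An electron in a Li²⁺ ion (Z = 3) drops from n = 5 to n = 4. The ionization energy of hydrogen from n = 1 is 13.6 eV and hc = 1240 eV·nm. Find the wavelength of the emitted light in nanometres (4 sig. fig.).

For Z = 3 the level energies scale as Z², so the effective Rydberg energy is 13.6 × 9 = 122.4 eV.
ΔE = 122.4 × (1/4² − 1/5²) = 122.4 × 0.02250 = 2.754 eV.
λ = hc/ΔE = 1240 / 2.754 = 450.3 nm.

450.3 nm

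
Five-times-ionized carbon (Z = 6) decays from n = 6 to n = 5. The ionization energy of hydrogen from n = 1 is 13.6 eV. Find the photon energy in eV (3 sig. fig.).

5.98 eV

The Bohr energies scale as Z², so for Z = 6: E_n = −489.6/n² eV.
E_6 = −489.6/36 = −13.60 eV and E_5 = −489.6/25 = −19.58 eV.
The photon energy is |E_6 − E_5| = 5.98 eV.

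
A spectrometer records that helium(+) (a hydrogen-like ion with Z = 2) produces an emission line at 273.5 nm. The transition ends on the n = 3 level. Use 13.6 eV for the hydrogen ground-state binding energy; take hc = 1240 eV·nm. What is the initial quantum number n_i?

n_i = 6

The photon energy is ΔE = hc/λ = 1240 / 273.5 = 4.534 eV.
With Z = 2, ΔE = 54.40 × (1/n_f² − 1/n_i²), so 1/n_f² − 1/n_i² = 0.08334.
With n_f = 3: 1/n_i² = 1/9 − 0.08334 = 0.02777, so n_i ≈ 6.00.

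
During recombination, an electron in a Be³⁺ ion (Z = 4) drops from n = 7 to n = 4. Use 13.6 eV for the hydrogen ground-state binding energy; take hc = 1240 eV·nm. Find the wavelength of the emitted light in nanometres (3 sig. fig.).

135 nm

For Z = 4 the level energies scale as Z², so the effective Rydberg energy is 13.6 × 16 = 217.6 eV.
ΔE = 217.6 × (1/4² − 1/7²) = 217.6 × 0.04209 = 9.159 eV.
λ = hc/ΔE = 1240 / 9.159 = 135 nm.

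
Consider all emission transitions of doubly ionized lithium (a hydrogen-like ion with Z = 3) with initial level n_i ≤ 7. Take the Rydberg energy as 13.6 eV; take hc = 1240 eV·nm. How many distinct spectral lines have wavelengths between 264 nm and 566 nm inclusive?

Enumerate all n_i → n_f pairs with 1 ≤ n_f < n_i ≤ 7 and compute λ = 1240 / [13.6·9·(1/n_f² − 1/n_i²)].
Lines falling in [264, 566] nm: 6→4 (291.8 nm), 5→4 (450.3 nm), 7→5 (517.1 nm).

3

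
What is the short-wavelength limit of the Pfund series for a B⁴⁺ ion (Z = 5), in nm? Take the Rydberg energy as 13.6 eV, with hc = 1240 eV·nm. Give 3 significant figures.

91.2 nm

The Pfund series has lower level n_f = 5; the series limit corresponds to n_i → ∞.
ΔE_max = 13.6 × 25 / 5² = 13.60 eV.
λ_min = 1240 / 13.60 = 91.2 nm.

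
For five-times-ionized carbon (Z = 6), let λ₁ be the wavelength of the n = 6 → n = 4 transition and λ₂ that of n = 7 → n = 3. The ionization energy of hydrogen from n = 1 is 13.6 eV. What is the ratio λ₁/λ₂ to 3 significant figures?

λ ∝ 1/ΔE ∝ 1/(1/n_f² − 1/n_i²), and the Z² and hc factors cancel in the ratio.
λ₁/λ₂ = (1/3² − 1/7²)/(1/4² − 1/6²) = 0.09070/0.03472 = 2.61.

2.61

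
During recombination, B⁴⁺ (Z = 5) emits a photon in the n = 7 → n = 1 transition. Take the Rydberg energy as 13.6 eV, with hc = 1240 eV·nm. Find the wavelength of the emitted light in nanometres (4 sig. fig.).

3.723 nm

For Z = 5 the level energies scale as Z², so the effective Rydberg energy is 13.6 × 25 = 340.0 eV.
ΔE = 340.0 × (1/1² − 1/7²) = 340.0 × 0.9796 = 333.1 eV.
λ = hc/ΔE = 1240 / 333.1 = 3.723 nm.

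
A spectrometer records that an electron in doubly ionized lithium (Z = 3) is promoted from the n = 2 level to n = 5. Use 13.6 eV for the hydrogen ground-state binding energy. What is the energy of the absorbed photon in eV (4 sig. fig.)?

25.70 eV

The Bohr energies scale as Z², so for Z = 3: E_n = −122.4/n² eV.
E_5 = −122.4/25 = −4.896 eV and E_2 = −122.4/4 = −30.60 eV.
The photon energy is |E_5 − E_2| = 25.70 eV.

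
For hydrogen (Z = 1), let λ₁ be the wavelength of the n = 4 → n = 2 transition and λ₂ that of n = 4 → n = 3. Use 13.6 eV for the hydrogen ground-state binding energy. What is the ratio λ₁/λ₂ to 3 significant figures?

0.259

λ ∝ 1/ΔE ∝ 1/(1/n_f² − 1/n_i²), and the Z² and hc factors cancel in the ratio.
λ₁/λ₂ = (1/3² − 1/4²)/(1/2² − 1/4²) = 0.04861/0.1875 = 0.259.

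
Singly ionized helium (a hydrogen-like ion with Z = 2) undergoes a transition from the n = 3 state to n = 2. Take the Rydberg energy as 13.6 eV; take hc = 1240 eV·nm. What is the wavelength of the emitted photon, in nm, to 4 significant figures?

164.1 nm

For Z = 2 the level energies scale as Z², so the effective Rydberg energy is 13.6 × 4 = 54.40 eV.
ΔE = 54.40 × (1/2² − 1/3²) = 54.40 × 0.1389 = 7.556 eV.
λ = hc/ΔE = 1240 / 7.556 = 164.1 nm.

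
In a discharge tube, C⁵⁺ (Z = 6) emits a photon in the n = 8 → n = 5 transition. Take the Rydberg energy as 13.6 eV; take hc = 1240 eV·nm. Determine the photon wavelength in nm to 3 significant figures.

For Z = 6 the level energies scale as Z², so the effective Rydberg energy is 13.6 × 36 = 489.6 eV.
ΔE = 489.6 × (1/5² − 1/8²) = 489.6 × 0.02438 = 11.93 eV.
λ = hc/ΔE = 1240 / 11.93 = 104 nm.

104 nm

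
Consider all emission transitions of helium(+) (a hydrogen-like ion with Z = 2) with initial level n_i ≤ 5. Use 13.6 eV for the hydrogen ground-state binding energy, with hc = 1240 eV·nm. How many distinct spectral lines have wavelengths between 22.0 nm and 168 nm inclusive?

7

Enumerate all n_i → n_f pairs with 1 ≤ n_f < n_i ≤ 5 and compute λ = 1240 / [13.6·4·(1/n_f² − 1/n_i²)].
Lines falling in [22.0, 168] nm: 5→1 (23.74 nm), 4→1 (24.31 nm), 3→1 (25.64 nm), 2→1 (30.39 nm), 5→2 (108.5 nm), 4→2 (121.6 nm), 3→2 (164.1 nm).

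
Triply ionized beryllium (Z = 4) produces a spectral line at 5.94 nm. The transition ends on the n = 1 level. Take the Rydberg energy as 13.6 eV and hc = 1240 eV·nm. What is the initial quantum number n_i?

The photon energy is ΔE = hc/λ = 1240 / 5.94 = 208.8 eV.
With Z = 4, ΔE = 217.6 × (1/n_f² − 1/n_i²), so 1/n_f² − 1/n_i² = 0.9593.
With n_f = 1: 1/n_i² = 1/1 − 0.9593 = 0.04065, so n_i ≈ 4.96.

n_i = 5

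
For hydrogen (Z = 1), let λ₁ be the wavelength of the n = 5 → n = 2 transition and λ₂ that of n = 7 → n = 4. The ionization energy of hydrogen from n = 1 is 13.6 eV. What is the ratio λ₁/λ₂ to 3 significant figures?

0.200

λ ∝ 1/ΔE ∝ 1/(1/n_f² − 1/n_i²), and the Z² and hc factors cancel in the ratio.
λ₁/λ₂ = (1/4² − 1/7²)/(1/2² − 1/5²) = 0.04209/0.2100 = 0.200.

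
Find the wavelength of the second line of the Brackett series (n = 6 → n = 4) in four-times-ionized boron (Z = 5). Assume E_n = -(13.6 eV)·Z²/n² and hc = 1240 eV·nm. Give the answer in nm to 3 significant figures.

The Brackett series terminates on n_f = 4; the second line has n_i = 4+2 = 6.
ΔE = 340.0 × (1/4² − 1/6²) = 11.81 eV.
λ = 1240 / 11.81 = 105 nm.

105 nm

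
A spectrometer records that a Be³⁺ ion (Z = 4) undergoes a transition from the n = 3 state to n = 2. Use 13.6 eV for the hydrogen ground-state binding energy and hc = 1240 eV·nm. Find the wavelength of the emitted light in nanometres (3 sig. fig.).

For Z = 4 the level energies scale as Z², so the effective Rydberg energy is 13.6 × 16 = 217.6 eV.
ΔE = 217.6 × (1/2² − 1/3²) = 217.6 × 0.1389 = 30.22 eV.
λ = hc/ΔE = 1240 / 30.22 = 41.0 nm.

41.0 nm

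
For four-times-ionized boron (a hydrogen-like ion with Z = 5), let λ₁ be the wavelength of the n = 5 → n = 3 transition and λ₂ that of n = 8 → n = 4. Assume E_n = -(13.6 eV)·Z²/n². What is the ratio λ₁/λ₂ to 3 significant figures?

0.659

λ ∝ 1/ΔE ∝ 1/(1/n_f² − 1/n_i²), and the Z² and hc factors cancel in the ratio.
λ₁/λ₂ = (1/4² − 1/8²)/(1/3² − 1/5²) = 0.04688/0.07111 = 0.659.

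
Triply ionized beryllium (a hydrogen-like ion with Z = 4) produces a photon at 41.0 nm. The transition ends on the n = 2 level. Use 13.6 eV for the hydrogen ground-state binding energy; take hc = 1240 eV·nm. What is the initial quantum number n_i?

The photon energy is ΔE = hc/λ = 1240 / 41.0 = 30.24 eV.
With Z = 4, ΔE = 217.6 × (1/n_f² − 1/n_i²), so 1/n_f² − 1/n_i² = 0.1390.
With n_f = 2: 1/n_i² = 1/4 − 0.1390 = 0.1110, so n_i ≈ 3.00.

n_i = 3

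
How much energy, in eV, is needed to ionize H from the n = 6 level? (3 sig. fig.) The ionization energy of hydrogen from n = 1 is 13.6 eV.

0.378 eV

E_6 = −13.60/36 = −0.378 eV, so ionization (to E = 0) requires 0.378 eV.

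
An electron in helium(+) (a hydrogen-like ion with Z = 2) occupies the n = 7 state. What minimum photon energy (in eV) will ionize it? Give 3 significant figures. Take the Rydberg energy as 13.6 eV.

1.11 eV

E_n = −13.6 Z²/n² = −54.40/n² eV for Z = 2.
E_7 = −54.40/49 = −1.11 eV, so ionization (to E = 0) requires 1.11 eV.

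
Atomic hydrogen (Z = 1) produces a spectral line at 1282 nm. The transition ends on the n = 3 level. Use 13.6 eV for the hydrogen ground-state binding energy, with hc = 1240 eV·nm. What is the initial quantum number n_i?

The photon energy is ΔE = hc/λ = 1240 / 1282 = 0.9672 eV.
With Z = 1, ΔE = 13.60 × (1/n_f² − 1/n_i²), so 1/n_f² − 1/n_i² = 0.07112.
With n_f = 3: 1/n_i² = 1/9 − 0.07112 = 0.03999, so n_i ≈ 5.00.

n_i = 5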